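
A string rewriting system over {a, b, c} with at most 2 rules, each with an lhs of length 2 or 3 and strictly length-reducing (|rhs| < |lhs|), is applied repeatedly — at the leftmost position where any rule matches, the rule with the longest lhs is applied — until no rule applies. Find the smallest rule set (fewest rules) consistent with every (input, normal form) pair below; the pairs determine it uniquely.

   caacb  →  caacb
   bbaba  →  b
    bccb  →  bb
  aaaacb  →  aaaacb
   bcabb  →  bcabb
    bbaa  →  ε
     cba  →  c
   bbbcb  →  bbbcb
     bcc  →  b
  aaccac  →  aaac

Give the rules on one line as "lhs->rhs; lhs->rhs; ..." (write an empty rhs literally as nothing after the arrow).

ba->; cc->

  | caacb
  | bbaba => bba => b
  | bccb => bb
  | aaaacb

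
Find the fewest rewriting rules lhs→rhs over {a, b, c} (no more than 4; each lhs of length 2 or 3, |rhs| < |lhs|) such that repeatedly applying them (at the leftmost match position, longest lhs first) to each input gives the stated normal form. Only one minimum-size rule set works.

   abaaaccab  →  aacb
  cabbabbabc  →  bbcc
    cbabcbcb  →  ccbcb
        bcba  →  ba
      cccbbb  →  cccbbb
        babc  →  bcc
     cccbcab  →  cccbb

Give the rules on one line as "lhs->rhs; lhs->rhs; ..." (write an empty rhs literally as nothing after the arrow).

ab->c; ca->; cba->a

  | abaaaccab => caaaccab => aaccab => aacb
  | cabbabbabc => bbabbabc => bbcbabc => bbabc => bbcc
  | cbabcbcb => abcbcb => ccbcb
  | bcba => ba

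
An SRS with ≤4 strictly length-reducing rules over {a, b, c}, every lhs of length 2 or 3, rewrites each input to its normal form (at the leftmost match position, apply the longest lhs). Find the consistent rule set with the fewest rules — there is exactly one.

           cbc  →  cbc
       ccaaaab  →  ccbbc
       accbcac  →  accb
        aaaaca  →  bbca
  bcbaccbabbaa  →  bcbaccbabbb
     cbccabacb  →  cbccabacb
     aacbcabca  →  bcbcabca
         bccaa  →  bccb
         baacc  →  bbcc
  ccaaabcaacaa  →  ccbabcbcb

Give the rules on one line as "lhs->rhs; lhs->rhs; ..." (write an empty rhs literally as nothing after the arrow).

aa->b; aab->bc; cac->

  | cbc
  | ccaaaab => ccbaab => ccbbc
  | accbcac => accb
  | aaaaca => baaca => bbca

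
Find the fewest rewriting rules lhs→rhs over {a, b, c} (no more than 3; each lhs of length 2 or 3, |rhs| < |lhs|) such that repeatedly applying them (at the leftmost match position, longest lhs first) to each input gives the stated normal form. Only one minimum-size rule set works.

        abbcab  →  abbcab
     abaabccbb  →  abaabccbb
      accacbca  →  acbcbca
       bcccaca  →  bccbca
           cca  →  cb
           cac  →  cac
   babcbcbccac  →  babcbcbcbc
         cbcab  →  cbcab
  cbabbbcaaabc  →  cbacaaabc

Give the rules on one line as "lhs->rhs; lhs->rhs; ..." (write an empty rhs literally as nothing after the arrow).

bbb->; cca->cb

  | abbcab
  | abaabccbb
  | accacbca => acbcbca
  | bcccaca => bccbca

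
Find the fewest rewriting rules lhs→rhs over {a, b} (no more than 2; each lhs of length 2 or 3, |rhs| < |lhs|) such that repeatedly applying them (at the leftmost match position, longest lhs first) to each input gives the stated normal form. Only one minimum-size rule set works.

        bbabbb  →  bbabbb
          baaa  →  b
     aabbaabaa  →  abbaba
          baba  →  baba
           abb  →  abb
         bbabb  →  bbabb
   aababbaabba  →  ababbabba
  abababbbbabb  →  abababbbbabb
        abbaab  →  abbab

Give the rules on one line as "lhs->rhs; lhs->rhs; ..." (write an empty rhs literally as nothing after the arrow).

aa->a; aaa->

  | bbabbb
  | baaa => b
  | aabbaabaa => abbaabaa => abbabaa => abbaba
  | baba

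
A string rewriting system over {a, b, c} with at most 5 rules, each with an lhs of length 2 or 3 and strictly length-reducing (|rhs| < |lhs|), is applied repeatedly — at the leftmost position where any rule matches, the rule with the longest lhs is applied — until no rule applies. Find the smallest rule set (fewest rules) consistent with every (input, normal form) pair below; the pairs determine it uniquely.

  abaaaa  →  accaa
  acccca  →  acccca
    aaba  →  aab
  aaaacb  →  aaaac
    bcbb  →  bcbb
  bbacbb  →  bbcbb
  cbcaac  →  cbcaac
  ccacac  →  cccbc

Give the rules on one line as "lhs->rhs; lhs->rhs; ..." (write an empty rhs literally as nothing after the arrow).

  | abaaaa => accaa
  | acccca
  | aaba => aab
  | aaaacb => aaaac

aca->cb; acb->ac; ba->b; baa->cc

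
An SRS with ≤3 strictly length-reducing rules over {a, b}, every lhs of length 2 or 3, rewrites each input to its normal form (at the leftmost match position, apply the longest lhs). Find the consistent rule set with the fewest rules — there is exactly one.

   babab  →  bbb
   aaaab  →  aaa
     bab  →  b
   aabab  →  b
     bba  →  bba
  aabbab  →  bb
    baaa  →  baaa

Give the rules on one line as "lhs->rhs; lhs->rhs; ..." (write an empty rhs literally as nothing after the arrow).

ab->; aba->b

  | babab => bbb
  | aaaab => aaa
  | bab => b
  | aabab => abb => b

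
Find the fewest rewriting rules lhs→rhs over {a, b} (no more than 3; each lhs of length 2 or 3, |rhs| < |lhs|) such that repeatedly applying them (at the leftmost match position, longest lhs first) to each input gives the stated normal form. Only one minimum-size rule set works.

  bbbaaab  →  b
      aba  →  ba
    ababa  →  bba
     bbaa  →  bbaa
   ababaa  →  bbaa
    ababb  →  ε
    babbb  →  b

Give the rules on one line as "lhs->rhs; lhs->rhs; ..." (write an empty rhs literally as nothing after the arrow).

ab->b; bbb->

  | bbbaaab => aaab => aab => ab => b
  | aba => ba
  | ababa => baba => bba
  | bbaa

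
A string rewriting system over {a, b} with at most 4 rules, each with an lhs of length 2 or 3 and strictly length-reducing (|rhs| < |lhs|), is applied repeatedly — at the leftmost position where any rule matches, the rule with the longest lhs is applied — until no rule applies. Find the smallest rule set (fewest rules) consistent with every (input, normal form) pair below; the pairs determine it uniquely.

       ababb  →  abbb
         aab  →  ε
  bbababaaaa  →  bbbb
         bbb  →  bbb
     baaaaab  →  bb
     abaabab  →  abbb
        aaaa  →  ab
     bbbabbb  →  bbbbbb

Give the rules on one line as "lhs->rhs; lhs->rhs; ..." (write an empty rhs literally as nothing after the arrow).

  | ababb => abbb
  | aab => ε
  | bbababaaaa => bbbabaaaa => bbbbaaaa => bbbbaaa => bbbbaa => bbbba => bbbb
  | bbb

aaa->ab; aab->; ba->b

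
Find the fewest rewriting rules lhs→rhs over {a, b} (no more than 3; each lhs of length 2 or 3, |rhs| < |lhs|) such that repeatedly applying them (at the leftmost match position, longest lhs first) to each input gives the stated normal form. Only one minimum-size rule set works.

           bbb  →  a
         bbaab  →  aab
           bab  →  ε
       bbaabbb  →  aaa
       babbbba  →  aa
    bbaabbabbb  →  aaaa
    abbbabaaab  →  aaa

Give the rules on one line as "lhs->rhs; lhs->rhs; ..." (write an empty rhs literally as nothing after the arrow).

ba->b; bb->; bbb->a

  | bbb => a
  | bbaab => aab
  | bab => bb => ε
  | bbaabbb => aabbb => aaa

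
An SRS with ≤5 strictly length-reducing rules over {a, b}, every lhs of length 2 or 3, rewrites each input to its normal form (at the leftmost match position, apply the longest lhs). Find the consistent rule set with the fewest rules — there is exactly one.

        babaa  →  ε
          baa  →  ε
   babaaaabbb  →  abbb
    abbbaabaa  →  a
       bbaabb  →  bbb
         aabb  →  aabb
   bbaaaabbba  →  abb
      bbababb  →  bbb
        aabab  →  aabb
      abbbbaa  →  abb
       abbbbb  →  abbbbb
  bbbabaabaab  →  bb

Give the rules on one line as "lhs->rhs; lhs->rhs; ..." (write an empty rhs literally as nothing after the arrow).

  | babaa => bbaa => ba => ε
  | baa => ε
  | babaaaabbb => bbaaaabbb => baaabbb => abbb
  | abbbaabaa => abbabaa => abbaa => aba => a

ba->; baa->; bab->bb; bba->b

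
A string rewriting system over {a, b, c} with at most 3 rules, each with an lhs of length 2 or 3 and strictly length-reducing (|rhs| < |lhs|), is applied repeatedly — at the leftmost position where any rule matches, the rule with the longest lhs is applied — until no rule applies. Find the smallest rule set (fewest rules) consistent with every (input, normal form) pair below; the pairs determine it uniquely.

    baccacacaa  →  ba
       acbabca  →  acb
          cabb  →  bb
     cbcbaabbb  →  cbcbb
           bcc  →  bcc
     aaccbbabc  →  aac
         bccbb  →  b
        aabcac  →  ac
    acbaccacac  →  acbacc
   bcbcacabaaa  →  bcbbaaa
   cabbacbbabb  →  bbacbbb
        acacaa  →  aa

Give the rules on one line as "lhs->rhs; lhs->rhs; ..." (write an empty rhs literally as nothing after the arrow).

  | baccacacaa => baccacaa => baccaa => baca => ba
  | acbabca => acbca => acb
  | cabb => bb
  | cbcbaabbb => cbcbabb => cbcbb

ab->; ca->; ccb->a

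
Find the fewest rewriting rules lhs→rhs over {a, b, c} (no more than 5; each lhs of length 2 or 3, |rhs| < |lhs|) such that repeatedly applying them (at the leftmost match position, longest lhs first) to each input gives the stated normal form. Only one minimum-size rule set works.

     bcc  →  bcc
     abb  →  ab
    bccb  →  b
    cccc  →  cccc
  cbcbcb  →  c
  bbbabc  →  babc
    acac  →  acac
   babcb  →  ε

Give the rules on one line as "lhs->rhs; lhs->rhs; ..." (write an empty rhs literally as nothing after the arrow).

  | bcc
  | abb => ab
  | bccb => b
  | cccc

bac->; bb->b; bcb->c; ccb->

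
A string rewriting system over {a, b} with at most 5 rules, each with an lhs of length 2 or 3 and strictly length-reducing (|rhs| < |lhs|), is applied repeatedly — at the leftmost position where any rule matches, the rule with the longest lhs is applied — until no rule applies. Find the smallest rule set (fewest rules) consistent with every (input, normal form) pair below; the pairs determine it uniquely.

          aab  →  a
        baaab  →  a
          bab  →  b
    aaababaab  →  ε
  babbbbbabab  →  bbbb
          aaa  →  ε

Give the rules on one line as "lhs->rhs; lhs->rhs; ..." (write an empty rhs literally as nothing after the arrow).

  | aab => a
  | baaab => aab => a
  | bab => b
  | aaababaab => babaab => baab => ab => ε

aaa->; ab->; abb->; baa->a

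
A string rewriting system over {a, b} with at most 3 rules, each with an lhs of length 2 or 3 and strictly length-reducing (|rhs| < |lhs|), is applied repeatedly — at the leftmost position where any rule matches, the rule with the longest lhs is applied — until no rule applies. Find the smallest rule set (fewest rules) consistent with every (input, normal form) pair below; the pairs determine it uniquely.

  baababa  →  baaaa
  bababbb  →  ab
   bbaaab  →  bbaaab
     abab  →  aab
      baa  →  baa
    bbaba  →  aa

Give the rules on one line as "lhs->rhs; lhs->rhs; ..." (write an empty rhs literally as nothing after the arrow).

aba->aa; abb->; bab->ab

  | baababa => baaaba => baaaa
  | bababbb => ababbb => aabbb => ab
  | bbaaab
  | abab => aab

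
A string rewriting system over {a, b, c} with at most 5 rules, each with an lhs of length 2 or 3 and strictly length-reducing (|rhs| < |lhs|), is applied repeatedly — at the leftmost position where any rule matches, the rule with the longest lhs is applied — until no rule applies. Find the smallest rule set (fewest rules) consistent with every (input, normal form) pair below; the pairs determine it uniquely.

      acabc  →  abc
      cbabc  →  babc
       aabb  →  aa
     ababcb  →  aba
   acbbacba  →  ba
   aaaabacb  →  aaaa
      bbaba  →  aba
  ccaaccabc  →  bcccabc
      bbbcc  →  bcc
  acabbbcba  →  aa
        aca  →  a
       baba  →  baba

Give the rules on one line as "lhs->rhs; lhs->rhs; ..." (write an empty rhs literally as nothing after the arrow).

ac->; bb->; caa->bc; cb->b

  | acabc => abc
  | cbabc => babc
  | aabb => aa
  | ababcb => ababb => aba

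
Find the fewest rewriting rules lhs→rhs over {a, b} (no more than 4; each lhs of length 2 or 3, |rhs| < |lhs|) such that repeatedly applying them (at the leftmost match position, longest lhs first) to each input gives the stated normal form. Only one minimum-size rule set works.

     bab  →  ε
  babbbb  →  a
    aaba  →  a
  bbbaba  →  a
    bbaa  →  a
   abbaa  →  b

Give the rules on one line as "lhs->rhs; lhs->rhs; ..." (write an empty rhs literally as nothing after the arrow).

  | bab => ε
  | babbbb => bbb => a
  | aaba => a
  | bbbaba => aaba => a

aa->b; aab->; bab->; bbb->a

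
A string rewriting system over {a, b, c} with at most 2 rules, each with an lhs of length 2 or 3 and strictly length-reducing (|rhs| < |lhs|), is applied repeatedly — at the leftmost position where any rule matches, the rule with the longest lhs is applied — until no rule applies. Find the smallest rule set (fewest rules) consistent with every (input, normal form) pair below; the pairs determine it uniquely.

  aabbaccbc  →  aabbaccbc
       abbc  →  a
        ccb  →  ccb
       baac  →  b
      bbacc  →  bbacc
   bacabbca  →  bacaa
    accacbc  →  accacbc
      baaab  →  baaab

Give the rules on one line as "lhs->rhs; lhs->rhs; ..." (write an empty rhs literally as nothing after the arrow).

  | aabbaccbc
  | abbc => a
  | ccb
  | baac => b

aac->; bbc->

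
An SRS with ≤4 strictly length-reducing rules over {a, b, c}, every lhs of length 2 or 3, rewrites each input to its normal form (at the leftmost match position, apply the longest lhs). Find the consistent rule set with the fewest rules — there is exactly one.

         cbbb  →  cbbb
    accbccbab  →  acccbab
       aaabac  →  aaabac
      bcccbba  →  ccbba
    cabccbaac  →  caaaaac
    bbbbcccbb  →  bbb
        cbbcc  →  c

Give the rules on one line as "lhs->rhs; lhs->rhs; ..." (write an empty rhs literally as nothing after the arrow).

abc->aa; acb->aa; bc->

  | cbbb
  | accbccbab => acccbab
  | aaabac
  | bcccbba => ccbba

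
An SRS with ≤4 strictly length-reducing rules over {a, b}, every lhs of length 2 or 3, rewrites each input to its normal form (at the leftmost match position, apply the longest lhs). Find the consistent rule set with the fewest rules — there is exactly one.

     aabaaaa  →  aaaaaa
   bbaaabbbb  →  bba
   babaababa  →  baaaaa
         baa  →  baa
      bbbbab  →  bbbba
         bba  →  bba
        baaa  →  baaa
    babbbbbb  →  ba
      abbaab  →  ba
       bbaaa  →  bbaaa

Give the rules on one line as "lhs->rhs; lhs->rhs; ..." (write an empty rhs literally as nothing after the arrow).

ab->; aba->aa; bab->ba

  | aabaaaa => aaaaaa
  | bbaaabbbb => bbaabbb => bbabb => bbab => bba
  | babaababa => baaababa => baaaaba => baaaaa
  | baa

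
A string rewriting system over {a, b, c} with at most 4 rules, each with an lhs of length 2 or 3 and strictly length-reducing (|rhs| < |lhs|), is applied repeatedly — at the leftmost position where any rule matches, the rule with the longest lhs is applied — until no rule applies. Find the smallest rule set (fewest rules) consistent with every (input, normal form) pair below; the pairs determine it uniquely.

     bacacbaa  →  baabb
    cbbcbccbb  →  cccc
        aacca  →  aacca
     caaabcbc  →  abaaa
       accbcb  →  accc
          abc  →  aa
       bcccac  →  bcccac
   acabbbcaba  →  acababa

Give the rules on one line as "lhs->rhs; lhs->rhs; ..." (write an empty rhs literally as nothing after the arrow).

abc->aa; bbc->; caa->ab; cb->c

  | bacacbaa => bacacaa => bacaab => baabb
  | cbbcbccbb => cbcbccbb => ccbccbb => ccccbb => ccccb => cccc
  | aacca
  | caaabcbc => ababcbc => abaabc => abaaa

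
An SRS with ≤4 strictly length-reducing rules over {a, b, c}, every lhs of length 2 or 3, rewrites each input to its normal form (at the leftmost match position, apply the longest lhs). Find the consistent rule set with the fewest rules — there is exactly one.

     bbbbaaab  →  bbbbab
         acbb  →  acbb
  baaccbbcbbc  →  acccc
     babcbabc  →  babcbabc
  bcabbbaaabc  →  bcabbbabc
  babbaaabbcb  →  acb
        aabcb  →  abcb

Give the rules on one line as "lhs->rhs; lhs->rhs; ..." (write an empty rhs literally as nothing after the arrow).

aa->a; bac->ac; bbc->c

  | bbbbaaab => bbbbaab => bbbbab
  | acbb
  | baaccbbcbbc => baccbbcbbc => accbbcbbc => acccbbc => acccc
  | babcbabc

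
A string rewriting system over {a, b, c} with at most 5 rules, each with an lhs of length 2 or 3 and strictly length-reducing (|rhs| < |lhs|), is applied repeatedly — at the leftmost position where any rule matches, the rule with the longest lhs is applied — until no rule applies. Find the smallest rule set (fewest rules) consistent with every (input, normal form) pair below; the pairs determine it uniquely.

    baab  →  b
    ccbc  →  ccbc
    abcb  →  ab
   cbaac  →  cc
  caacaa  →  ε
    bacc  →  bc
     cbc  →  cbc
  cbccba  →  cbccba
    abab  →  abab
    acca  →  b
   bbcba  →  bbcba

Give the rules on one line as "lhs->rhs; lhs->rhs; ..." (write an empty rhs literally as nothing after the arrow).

abc->a; ac->; baa->; ca->b

  | baab => b
  | ccbc
  | abcb => ab
  | cbaac => cc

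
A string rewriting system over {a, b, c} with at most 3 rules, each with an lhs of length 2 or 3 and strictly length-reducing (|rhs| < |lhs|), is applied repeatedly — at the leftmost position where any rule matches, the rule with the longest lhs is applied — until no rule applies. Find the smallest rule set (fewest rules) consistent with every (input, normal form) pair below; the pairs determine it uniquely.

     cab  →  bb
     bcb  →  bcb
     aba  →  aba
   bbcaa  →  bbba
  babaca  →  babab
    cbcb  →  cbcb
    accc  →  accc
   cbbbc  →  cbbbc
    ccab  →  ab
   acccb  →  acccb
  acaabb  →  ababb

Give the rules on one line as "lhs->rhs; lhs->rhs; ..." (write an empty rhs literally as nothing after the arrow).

ca->b; cca->a

  | cab => bb
  | bcb
  | aba
  | bbcaa => bbba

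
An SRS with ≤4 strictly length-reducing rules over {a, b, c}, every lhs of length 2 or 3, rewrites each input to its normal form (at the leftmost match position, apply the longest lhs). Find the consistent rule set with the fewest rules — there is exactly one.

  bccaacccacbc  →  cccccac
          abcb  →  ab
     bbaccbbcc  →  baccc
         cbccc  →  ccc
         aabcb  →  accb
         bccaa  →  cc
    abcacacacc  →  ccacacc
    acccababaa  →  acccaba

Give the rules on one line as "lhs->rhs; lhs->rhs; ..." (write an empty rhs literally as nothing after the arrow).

  | bccaacccacbc => caacccacbc => cccccacbc => cccccac
  | abcb => ab
  | bbaccbbcc => baccbbcc => baccbcc => baccc
  | cbccc => ccc

aa->c; aab->ac; bb->b; bc->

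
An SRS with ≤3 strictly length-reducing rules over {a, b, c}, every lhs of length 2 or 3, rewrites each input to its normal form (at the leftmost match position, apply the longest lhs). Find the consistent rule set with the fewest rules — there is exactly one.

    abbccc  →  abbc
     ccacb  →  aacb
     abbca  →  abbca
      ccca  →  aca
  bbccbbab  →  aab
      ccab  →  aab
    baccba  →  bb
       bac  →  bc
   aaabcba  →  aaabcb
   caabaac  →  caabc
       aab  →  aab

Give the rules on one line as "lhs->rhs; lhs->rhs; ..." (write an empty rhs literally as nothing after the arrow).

  | abbccc => abbac => abbc
  | ccacb => aacb
  | abbca
  | ccca => aca

ba->b; bbb->ab; cc->a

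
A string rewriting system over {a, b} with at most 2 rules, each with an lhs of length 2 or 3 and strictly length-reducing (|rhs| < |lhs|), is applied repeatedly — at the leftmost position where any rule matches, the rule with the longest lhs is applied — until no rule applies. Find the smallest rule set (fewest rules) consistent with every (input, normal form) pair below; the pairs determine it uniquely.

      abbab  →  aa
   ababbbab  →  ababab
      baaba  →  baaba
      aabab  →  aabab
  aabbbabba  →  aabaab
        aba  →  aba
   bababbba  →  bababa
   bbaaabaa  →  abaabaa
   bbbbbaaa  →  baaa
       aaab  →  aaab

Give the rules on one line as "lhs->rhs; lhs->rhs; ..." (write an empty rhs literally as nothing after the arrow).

  | abbab => aabb => aa
  | ababbbab => ababab
  | baaba
  | aabab

bb->; bba->ab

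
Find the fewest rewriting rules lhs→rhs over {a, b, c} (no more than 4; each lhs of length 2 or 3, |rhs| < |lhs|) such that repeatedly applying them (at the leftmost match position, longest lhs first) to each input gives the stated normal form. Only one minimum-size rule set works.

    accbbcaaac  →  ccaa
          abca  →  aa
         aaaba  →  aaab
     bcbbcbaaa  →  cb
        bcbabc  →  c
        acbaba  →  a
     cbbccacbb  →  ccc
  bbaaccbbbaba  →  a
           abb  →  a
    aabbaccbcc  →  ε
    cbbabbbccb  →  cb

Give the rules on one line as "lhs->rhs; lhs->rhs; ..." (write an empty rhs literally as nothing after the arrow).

  | accbbcaaac => cbbcaaac => ccaaac => ccaa
  | abca => aa
  | aaaba => aaab
  | bcbbcbaaa => bbcbaaa => cbaaa => cbaa => cba => cb

ac->; ba->b; bb->; bc->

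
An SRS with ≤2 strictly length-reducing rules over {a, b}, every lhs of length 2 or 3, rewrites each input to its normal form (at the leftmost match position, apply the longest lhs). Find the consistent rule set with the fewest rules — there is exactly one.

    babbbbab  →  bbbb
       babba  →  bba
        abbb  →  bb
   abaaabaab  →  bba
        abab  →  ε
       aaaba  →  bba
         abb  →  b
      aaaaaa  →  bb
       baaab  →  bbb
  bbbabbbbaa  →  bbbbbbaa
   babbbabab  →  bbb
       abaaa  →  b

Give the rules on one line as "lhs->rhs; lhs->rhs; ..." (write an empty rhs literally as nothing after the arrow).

  | babbbbab => bbbbab => bbbb
  | babba => bba
  | abbb => bb
  | abaaabaab => aaabaab => bbaab => bba

aaa->b; ab->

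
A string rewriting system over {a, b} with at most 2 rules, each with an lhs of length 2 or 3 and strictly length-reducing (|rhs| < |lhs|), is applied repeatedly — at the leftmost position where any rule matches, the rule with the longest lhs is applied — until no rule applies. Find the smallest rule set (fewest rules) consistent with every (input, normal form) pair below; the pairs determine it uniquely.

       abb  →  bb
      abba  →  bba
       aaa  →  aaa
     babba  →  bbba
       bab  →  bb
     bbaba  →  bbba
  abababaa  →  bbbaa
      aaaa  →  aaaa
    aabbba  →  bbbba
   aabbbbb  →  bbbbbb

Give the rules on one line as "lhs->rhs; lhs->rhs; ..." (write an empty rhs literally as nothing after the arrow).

  | abb => bb
  | abba => bba
  | aaa
  | babba => bbba

aab->bb; ab->b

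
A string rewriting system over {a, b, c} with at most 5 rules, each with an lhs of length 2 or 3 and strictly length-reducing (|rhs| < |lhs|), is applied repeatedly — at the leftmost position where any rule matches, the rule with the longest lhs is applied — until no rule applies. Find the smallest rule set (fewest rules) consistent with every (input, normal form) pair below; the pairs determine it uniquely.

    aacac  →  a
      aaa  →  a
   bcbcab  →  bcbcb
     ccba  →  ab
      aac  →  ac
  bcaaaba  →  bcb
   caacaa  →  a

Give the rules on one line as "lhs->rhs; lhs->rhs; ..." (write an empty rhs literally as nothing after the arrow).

  | aacac => acac => acc => aa => a
  | aaa => aa => a
  | bcbcab => bcbcb
  | ccba => aba => ab

aa->a; ba->b; ca->c; cc->a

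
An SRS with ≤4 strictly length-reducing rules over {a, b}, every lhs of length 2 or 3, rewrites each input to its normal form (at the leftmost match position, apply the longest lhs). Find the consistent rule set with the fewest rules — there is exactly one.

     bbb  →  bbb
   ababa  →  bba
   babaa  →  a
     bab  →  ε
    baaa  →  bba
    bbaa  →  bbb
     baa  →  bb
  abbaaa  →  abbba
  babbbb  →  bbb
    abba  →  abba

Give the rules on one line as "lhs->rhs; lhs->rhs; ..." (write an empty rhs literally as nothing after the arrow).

  | bbb
  | ababa => bba
  | babaa => aa => a
  | bab => ε

aa->a; aba->b; baa->bb; bab->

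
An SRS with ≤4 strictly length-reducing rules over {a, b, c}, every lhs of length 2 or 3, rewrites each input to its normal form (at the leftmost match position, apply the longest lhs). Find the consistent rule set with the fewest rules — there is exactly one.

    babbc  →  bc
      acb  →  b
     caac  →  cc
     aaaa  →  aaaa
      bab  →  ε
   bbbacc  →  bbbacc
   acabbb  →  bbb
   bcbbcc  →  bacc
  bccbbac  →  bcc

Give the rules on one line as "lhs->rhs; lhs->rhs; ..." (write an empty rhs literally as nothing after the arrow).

acb->b; bab->; ca->c; cbb->a

  | babbc => bc
  | acb => b
  | caac => cac => cc
  | aaaa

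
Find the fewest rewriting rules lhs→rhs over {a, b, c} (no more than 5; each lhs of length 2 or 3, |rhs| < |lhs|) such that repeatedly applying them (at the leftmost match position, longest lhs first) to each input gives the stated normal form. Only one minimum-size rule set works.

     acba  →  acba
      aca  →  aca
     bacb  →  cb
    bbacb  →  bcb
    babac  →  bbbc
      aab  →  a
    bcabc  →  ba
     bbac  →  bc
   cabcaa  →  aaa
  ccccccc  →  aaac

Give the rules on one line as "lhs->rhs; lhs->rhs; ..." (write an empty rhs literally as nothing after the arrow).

ab->; aba->bb; bac->c; cc->a

  | acba
  | aca
  | bacb => cb
  | bbacb => bcb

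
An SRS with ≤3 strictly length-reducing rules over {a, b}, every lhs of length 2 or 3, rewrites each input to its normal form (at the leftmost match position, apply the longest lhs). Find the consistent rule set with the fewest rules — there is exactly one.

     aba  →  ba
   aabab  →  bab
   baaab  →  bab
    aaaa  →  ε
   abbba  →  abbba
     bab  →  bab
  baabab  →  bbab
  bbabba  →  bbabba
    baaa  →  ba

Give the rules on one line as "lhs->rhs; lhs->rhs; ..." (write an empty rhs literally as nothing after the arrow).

  | aba => ba
  | aabab => bab
  | baaab => bab
  | aaaa => aa => ε

aa->; aba->ba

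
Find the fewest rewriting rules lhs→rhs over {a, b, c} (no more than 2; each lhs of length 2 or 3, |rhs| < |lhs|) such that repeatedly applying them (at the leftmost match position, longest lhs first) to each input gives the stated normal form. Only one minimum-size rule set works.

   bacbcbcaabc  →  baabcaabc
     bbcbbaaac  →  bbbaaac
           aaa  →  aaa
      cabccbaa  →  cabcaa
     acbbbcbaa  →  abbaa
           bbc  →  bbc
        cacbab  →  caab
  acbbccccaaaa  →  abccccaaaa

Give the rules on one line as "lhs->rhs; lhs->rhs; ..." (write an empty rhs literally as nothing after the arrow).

cb->; cbc->a

  | bacbcbcaabc => baabcaabc
  | bbcbbaaac => bbbaaac
  | aaa
  | cabccbaa => cabcaa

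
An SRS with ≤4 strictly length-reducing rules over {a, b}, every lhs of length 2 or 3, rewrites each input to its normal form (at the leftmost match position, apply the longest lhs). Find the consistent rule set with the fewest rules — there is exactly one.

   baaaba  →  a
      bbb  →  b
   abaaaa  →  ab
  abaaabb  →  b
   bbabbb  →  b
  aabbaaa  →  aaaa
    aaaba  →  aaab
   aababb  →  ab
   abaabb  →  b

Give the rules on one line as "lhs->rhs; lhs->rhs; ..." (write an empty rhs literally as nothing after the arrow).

  | baaaba => baaba => baba => bba => a
  | bbb => b
  | abaaaa => abaaa => abaa => aba => ab
  | abaaabb => abaabb => ababb => abbb => b

abb->; ba->b; bb->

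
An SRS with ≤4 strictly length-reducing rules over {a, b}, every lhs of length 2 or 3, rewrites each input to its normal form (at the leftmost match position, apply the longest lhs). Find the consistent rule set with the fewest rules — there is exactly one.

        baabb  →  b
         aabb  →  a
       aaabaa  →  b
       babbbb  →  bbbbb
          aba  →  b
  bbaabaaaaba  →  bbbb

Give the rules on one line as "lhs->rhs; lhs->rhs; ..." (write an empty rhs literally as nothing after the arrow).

  | baabb => abbb => b
  | aabb => a
  | aaabaa => aabaa => abaa => baa => ab => b
  | babbbb => bbbbb

ab->b; abb->; ba->b; baa->ab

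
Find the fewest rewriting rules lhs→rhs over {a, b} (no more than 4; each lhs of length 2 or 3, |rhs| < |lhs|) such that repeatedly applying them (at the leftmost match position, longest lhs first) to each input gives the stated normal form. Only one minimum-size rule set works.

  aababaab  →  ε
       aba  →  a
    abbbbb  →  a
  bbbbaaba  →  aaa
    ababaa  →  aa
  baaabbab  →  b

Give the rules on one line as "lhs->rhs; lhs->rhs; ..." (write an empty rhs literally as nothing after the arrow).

  | aababaab => abaab => aab => ε
  | aba => a
  | abbbbb => aabbb => bb => a
  | bbbbaaba => abbaaba => aaaaba => aaa

aab->; ba->; bb->a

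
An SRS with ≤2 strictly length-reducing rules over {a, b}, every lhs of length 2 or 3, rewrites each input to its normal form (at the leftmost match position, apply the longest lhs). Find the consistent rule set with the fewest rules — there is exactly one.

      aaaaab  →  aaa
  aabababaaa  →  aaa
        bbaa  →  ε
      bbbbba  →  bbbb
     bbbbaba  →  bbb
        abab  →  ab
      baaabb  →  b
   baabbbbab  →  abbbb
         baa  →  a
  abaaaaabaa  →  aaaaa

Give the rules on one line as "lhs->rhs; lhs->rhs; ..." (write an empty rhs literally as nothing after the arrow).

  | aaaaab => aaa
  | aabababaaa => ababaaa => abaaa => aaa
  | bbaa => ba => ε
  | bbbbba => bbbb

aab->; ba->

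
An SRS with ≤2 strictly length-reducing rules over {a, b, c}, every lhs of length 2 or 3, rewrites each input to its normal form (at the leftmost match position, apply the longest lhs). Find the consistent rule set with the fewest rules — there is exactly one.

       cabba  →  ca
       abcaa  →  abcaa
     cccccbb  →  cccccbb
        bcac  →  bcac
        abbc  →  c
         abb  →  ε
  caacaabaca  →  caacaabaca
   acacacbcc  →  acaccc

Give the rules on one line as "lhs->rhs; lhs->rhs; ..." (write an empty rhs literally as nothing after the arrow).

abb->; acb->

  | cabba => ca
  | abcaa
  | cccccbb
  | bcac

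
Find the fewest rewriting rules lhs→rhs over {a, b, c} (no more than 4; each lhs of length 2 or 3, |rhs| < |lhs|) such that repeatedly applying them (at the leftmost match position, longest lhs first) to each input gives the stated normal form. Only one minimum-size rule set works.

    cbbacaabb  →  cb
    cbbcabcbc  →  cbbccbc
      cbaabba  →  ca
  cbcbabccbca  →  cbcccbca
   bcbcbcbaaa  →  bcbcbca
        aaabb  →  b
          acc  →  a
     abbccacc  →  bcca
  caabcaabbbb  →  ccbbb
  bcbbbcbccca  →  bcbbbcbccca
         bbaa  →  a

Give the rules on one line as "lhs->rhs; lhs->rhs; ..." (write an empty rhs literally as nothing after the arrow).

aa->a; ab->; ac->a; ba->a

  | cbbacaabb => cbacaabb => cacaabb => caaabb => caabb => cabb => cb
  | cbbcabcbc => cbbccbc
  | cbaabba => caabba => cabba => cba => ca
  | cbcbabccbca => cbcabccbca => cbcccbca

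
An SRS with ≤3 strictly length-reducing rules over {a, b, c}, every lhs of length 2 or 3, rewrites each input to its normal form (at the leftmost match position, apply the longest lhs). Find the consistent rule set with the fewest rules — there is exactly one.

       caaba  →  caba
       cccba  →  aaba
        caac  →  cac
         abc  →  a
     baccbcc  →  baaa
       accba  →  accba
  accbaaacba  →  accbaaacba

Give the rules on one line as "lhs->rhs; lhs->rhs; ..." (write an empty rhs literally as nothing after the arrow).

  | caaba => caba
  | cccba => aaba
  | caac => cac
  | abc => a

bc->; caa->ca; ccc->aa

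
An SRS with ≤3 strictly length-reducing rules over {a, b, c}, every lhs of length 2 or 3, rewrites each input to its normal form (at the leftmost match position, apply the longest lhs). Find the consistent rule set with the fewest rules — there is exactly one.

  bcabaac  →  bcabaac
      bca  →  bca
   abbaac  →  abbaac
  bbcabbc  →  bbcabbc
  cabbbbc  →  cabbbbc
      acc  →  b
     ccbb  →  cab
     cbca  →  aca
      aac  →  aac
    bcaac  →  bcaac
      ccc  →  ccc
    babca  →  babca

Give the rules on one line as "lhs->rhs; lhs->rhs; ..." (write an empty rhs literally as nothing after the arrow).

  | bcabaac
  | bca
  | abbaac
  | bbcabbc

acc->b; cb->a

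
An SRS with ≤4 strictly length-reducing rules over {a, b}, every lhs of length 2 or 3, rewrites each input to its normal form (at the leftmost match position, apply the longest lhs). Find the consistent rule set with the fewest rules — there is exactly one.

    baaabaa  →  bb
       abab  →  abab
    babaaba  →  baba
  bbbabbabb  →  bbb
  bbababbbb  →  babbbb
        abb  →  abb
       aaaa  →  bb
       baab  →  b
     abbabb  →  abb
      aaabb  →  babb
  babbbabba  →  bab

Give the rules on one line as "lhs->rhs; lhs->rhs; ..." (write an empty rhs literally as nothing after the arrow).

  | baaabaa => bbabaa => baa => bb
  | abab
  | babaaba => baba
  | bbbabbabb => bbbabb => bbb

aa->b; aab->; bba->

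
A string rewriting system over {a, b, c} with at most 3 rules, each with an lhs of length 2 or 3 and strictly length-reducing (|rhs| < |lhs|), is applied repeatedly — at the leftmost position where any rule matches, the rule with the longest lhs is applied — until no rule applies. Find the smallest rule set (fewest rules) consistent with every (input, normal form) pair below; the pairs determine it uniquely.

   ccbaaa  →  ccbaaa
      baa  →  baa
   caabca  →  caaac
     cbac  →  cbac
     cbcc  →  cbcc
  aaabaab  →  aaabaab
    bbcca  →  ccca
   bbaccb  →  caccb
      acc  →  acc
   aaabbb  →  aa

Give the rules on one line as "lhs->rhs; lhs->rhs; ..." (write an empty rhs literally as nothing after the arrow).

acb->; bb->c; bca->ac

  | ccbaaa
  | baa
  | caabca => caaac
  | cbac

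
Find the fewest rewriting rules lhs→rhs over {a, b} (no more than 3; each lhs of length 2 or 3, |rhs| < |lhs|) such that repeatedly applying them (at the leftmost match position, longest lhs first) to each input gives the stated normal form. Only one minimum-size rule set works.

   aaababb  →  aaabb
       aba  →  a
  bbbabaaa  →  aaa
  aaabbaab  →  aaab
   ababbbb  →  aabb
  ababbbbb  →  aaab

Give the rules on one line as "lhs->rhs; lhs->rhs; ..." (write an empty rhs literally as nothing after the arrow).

  | aaababb => aaabb
  | aba => a
  | bbbabaaa => ababaaa => abaaa => aaa
  | aaabbaab => aaabab => aaab

ba->; bbb->ab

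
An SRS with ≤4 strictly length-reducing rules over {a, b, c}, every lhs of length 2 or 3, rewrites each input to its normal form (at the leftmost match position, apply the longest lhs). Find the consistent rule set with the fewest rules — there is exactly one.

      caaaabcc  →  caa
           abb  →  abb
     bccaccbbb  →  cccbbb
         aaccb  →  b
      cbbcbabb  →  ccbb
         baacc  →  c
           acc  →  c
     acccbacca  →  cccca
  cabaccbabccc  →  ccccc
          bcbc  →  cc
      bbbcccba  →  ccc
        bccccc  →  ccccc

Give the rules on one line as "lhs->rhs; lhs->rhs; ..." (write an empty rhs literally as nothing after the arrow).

  | caaaabcc => caaaacc => caaac => caa
  | abb
  | bccaccbbb => ccaccbbb => cccbbb
  | aaccb => acb => b

ac->; ba->; bc->c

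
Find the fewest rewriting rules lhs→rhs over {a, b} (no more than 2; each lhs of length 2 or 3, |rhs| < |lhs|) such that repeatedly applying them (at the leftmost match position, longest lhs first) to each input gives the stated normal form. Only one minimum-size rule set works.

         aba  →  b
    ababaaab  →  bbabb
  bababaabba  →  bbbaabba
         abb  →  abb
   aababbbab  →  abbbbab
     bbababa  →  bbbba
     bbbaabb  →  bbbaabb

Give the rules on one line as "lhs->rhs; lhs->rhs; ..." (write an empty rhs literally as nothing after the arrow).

aaa->ab; aba->b

  | aba => b
  | ababaaab => bbaaab => bbabb
  | bababaabba => bbbaabba
  | abb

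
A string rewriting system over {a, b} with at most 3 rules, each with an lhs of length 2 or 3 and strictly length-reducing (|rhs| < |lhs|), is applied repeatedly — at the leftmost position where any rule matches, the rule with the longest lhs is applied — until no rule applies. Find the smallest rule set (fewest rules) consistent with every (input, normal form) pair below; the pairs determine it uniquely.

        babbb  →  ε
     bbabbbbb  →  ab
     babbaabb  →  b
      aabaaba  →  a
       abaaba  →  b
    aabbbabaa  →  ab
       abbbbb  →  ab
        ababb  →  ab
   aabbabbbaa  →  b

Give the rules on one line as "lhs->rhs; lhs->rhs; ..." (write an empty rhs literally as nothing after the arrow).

aa->b; ba->b; bb->

  | babbb => bbbb => bb => ε
  | bbabbbbb => abbbbb => abbb => ab
  | babbaabb => bbbaabb => baabb => babb => bbb => b
  | aabaaba => bbaaba => aaba => bba => a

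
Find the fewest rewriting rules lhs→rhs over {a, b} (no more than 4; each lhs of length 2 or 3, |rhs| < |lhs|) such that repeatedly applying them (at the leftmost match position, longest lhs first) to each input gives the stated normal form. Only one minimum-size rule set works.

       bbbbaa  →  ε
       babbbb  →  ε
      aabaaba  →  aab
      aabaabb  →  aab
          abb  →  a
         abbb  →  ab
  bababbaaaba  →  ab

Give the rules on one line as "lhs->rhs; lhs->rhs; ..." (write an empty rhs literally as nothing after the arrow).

aba->ab; ba->; bb->; bba->b

  | bbbbaa => bbaa => ba => ε
  | babbbb => bbbb => bb => ε
  | aabaaba => aababa => aabba => aab
  | aabaabb => aababb => aabbb => aab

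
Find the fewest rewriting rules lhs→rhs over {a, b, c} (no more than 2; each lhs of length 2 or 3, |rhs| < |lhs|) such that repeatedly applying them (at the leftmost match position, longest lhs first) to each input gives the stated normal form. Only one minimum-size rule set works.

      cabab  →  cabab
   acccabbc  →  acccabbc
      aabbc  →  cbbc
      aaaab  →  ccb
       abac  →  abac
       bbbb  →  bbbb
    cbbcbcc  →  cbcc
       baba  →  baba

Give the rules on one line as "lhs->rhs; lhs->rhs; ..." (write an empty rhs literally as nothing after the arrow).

  | cabab
  | acccabbc
  | aabbc => cbbc
  | aaaab => caab => ccb

aa->c; bcb->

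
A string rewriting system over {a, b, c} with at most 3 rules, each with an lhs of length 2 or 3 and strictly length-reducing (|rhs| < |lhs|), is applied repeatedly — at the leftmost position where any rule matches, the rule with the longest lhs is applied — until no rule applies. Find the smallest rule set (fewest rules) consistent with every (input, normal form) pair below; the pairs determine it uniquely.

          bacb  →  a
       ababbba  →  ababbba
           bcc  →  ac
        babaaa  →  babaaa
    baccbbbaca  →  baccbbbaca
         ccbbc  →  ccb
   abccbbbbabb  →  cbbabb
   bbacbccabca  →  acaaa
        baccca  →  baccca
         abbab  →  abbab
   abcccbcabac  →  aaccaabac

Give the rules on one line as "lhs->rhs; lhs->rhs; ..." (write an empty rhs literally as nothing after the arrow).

  | bacb => bc => a
  | ababbba
  | bcc => ac
  | babaaa

acb->c; bbc->b; bc->a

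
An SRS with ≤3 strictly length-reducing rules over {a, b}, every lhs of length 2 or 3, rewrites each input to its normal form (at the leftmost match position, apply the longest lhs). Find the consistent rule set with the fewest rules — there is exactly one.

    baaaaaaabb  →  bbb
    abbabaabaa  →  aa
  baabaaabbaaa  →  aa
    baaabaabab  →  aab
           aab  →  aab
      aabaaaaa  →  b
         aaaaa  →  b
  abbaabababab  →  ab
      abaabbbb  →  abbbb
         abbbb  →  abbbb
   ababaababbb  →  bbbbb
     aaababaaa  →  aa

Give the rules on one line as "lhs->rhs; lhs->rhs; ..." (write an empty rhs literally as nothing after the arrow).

  | baaaaaaabb => aaaaabb => bbaabb => bbb
  | abbabaabaa => ababaabaa => aabaabaa => aabaa => aa
  | baabaaabbaaa => baaabbaaa => abbaaa => aba => aa
  | baaabaabab => abaabab => abab => aab

aaa->bb; ba->a; baa->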